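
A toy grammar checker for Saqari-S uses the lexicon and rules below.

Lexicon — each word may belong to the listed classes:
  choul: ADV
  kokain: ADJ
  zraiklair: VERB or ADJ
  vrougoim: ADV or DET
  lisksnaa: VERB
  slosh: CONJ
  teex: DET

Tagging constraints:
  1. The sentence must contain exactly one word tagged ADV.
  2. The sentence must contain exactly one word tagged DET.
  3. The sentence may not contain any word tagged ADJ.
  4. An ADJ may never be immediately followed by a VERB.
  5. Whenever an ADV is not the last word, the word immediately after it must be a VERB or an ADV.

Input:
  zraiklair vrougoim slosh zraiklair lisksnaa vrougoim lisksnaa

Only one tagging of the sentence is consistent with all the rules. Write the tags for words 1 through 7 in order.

Candidates per position — 1:zraiklair {VERB,ADJ}; 2:vrougoim {ADV,DET}; 3:slosh {CONJ}; 4:zraiklair {VERB,ADJ}; 5:lisksnaa {VERB}; 6:vrougoim {ADV,DET}; 7:lisksnaa {VERB}.
Position 1: ADJ is ruled out by rule 3; that leaves VERB.
Position 2: ADV is ruled out by rule 5; that leaves DET.
Position 4: ADJ is ruled out by rule 3; that leaves VERB.
Position 6: DET is ruled out by rule 1; that leaves ADV.
That leaves exactly one tagging: VERB DET CONJ VERB VERB ADV VERB.
Checking: rule 1 satisfied; rule 2 satisfied; rule 3 satisfied; rule 4 satisfied; rule 5 satisfied.

VERB DET CONJ VERB VERB ADV VERB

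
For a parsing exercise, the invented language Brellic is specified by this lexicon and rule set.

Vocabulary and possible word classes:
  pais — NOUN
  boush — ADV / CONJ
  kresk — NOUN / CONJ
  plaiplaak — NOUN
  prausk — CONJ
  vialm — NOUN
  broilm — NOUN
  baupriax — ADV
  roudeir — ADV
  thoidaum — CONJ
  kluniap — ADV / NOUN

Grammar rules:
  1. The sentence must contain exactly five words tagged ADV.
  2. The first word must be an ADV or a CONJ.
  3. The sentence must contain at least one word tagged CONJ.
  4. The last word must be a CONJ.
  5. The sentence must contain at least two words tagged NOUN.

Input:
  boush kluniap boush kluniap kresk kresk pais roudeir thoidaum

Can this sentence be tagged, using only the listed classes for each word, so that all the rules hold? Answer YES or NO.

Candidates per position — 1:boush {ADV,CONJ}; 2:kluniap {ADV,NOUN}; 3:boush {ADV,CONJ}; 4:kluniap {ADV,NOUN}; 5:kresk {NOUN,CONJ}; 6:kresk {NOUN,CONJ}; 7:pais {NOUN}; 8:roudeir {ADV}; 9:thoidaum {CONJ}.
One satisfying assignment: ADV ADV ADV ADV NOUN NOUN NOUN ADV CONJ.
Check: rule 1 holds; rule 2 holds; rule 3 holds; rule 4 holds; rule 5 holds.

YES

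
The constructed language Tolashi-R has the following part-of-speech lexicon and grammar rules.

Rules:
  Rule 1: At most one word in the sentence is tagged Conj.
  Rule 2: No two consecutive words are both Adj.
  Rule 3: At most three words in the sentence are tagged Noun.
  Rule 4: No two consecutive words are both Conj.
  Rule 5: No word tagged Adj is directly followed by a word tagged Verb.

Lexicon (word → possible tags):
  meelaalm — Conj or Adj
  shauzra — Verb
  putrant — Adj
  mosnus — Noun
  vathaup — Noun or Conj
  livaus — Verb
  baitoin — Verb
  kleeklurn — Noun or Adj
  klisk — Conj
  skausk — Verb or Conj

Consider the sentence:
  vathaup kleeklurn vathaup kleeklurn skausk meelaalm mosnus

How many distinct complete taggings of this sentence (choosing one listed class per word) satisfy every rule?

3

Candidates per position — 1:vathaup {Noun,Conj}; 2:kleeklurn {Noun,Adj}; 3:vathaup {Noun,Conj}; 4:kleeklurn {Noun,Adj}; 5:skausk {Verb,Conj}; 6:meelaalm {Conj,Adj}; 7:mosnus {Noun}.
There are 64 candidate sequences in total.
The sequences that satisfy every rule: Noun Adj Noun Adj Conj Adj Noun; Noun Adj Conj Noun Verb Adj Noun; Conj Adj Noun Noun Verb Adj Noun.
Count = 3.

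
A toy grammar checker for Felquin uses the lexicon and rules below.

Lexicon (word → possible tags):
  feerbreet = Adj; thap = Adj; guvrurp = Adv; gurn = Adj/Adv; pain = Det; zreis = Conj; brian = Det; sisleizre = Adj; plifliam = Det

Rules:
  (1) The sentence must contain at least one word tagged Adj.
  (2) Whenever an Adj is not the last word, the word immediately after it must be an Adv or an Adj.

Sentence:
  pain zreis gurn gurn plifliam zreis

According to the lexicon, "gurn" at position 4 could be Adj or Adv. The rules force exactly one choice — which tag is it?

Candidates per position — 1:pain {Det}; 2:zreis {Conj}; 3:gurn {Adj,Adv}; 4:gurn {Adj,Adv}; 5:plifliam {Det}; 6:zreis {Conj}.
Position 4: Adj is ruled out by rule 2; that leaves Adv.
Position 3: Adv is ruled out by rule 1; that leaves Adj.
So the tagging must be: Det Conj Adj Adv Det Conj.
Checking: rule 1 ok; rule 2 ok.

Adv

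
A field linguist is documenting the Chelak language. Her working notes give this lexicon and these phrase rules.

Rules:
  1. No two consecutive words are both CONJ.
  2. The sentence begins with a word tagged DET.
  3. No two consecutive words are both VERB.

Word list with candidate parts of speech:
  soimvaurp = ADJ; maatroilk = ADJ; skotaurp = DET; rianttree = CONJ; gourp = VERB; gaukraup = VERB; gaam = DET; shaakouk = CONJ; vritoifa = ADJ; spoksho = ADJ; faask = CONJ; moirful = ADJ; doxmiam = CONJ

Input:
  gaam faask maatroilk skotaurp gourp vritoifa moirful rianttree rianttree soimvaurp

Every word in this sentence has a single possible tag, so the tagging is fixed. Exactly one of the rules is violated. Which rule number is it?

1

Fixed tagging: DET CONJ ADJ DET VERB ADJ ADJ CONJ CONJ ADJ.
Applying the rules: R1 fail, R2 pass, R3 pass.
Only rule 1 fails.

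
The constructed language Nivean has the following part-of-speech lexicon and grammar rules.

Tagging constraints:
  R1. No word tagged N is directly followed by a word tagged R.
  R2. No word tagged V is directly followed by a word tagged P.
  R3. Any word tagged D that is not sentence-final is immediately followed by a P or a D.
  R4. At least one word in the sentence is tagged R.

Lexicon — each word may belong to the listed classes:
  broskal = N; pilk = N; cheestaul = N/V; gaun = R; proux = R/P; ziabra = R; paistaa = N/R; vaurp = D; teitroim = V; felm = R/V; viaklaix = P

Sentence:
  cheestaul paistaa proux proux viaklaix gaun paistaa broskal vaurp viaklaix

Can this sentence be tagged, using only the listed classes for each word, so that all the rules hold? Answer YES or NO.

YES

Candidates per position — 1:cheestaul {N,V}; 2:paistaa {N,R}; 3:proux {R,P}; 4:proux {R,P}; 5:viaklaix {P}; 6:gaun {R}; 7:paistaa {N,R}; 8:broskal {N}; 9:vaurp {D}; 10:viaklaix {P}.
One satisfying assignment: N N P P P R R N D P.
Check: rule 1 ✓; rule 2 ✓; rule 3 ✓; rule 4 ✓.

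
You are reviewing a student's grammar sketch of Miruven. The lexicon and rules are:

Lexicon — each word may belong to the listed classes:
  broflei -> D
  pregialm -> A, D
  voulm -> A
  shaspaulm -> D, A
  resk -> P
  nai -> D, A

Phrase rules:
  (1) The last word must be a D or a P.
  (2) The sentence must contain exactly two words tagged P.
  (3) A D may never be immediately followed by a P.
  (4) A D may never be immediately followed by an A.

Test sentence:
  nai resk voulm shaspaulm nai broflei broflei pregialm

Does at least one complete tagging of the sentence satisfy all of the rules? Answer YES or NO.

Candidates per position — 1:nai {D,A}; 2:resk {P}; 3:voulm {A}; 4:shaspaulm {D,A}; 5:nai {D,A}; 6:broflei {D}; 7:broflei {D}; 8:pregialm {A,D}.
Rule 2 cannot be satisfied by any choice of tags from the lexicon.
So there is no consistent tagging.

NO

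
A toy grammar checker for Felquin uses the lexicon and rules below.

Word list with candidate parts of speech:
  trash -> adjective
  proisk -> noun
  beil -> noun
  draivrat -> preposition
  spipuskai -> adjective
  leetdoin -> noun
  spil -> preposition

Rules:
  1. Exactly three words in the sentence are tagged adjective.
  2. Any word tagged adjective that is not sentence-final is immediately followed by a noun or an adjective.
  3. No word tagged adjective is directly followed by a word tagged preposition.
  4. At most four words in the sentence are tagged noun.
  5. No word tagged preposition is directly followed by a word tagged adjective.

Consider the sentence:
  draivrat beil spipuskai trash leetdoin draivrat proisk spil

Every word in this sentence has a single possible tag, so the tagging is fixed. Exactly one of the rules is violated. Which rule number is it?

1

Fixed tagging: preposition noun adjective adjective noun preposition noun preposition.
Rule check: R1 fails, R2 ok, R3 ok, R4 ok, R5 ok.
Only rule 1 fails.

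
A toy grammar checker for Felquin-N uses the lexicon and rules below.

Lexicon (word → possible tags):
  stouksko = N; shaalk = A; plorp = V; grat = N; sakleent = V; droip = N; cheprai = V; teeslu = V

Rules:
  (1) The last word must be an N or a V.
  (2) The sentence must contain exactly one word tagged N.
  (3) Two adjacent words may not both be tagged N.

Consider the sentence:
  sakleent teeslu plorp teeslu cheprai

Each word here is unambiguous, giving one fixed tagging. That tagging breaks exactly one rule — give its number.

2

Fixed tagging: V V V V V.
Checking each rule: R1 pass, R2 fail, R3 pass.
Only rule 2 fails.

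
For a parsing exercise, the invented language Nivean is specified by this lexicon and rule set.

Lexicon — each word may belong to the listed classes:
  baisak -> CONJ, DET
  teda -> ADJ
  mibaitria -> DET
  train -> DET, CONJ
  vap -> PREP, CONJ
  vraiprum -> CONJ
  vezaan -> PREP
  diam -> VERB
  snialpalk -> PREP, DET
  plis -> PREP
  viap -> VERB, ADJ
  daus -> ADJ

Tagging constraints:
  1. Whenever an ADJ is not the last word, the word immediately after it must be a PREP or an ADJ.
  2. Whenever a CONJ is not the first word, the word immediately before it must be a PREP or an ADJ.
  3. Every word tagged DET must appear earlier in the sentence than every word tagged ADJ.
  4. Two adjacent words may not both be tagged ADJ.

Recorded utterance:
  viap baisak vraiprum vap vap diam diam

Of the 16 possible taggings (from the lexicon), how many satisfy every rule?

Candidates per position — 1:viap {VERB,ADJ}; 2:baisak {CONJ,DET}; 3:vraiprum {CONJ}; 4:vap {PREP,CONJ}; 5:vap {PREP,CONJ}; 6:diam {VERB}; 7:diam {VERB}.
There are 16 candidate sequences in total.
Rule 2 cannot be satisfied by any choice of tags from the lexicon.
So there is no consistent tagging.
Count = 0.

0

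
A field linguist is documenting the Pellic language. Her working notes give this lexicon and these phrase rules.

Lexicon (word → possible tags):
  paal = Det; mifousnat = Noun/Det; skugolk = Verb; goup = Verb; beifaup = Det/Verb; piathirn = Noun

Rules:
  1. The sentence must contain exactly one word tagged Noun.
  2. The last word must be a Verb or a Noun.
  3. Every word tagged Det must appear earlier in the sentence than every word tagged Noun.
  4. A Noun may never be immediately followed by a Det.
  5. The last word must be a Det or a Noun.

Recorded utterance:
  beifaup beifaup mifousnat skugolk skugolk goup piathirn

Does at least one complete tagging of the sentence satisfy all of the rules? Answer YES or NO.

YES

Candidates per position — 1:beifaup {Det,Verb}; 2:beifaup {Det,Verb}; 3:mifousnat {Noun,Det}; 4:skugolk {Verb}; 5:skugolk {Verb}; 6:goup {Verb}; 7:piathirn {Noun}.
One satisfying assignment: Det Det Det Verb Verb Verb Noun.
Verifying each rule — rule 1 holds; rule 2 holds; rule 3 holds; rule 4 holds; rule 5 holds.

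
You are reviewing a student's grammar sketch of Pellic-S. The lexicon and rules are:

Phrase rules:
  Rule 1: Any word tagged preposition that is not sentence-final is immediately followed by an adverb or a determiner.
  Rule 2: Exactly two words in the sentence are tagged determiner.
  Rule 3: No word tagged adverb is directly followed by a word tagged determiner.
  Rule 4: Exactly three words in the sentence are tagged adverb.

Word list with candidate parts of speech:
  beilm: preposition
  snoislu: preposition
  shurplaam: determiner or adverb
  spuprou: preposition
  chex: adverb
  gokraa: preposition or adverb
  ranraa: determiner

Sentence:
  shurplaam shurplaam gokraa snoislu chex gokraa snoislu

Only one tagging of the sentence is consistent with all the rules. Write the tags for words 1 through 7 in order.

Candidates per position — 1:shurplaam {determiner,adverb}; 2:shurplaam {determiner,adverb}; 3:gokraa {preposition,adverb}; 4:snoislu {preposition}; 5:chex {adverb}; 6:gokraa {preposition,adverb}; 7:snoislu {preposition}.
Position 1: tagging it adverb would leave rule 2 unsatisfiable, so it must be determiner.
Position 2: tagging it adverb would leave rule 2 unsatisfiable, so it must be determiner.
Position 3: tagging it preposition would leave rule 1 unsatisfiable, so it must be adverb.
Position 6: tagging it preposition would leave rule 1 unsatisfiable, so it must be adverb.
The unique satisfying tagging is: determiner determiner adverb preposition adverb adverb preposition.
Rule-by-rule: rule 1 holds; rule 2 holds; rule 3 holds; rule 4 holds.

determiner determiner adverb preposition adverb adverb preposition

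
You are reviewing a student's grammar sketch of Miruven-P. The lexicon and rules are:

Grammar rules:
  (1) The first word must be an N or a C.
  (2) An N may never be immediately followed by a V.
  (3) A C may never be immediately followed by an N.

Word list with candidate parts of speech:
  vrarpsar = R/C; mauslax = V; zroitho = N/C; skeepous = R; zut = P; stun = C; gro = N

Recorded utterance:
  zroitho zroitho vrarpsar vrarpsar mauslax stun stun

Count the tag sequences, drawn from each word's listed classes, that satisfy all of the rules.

Candidates per position — 1:zroitho {N,C}; 2:zroitho {N,C}; 3:vrarpsar {R,C}; 4:vrarpsar {R,C}; 5:mauslax {V}; 6:stun {C}; 7:stun {C}.
There are 16 candidate sequences in total.
Checking each against the rules leaves 12 sequences.
Count = 12.

12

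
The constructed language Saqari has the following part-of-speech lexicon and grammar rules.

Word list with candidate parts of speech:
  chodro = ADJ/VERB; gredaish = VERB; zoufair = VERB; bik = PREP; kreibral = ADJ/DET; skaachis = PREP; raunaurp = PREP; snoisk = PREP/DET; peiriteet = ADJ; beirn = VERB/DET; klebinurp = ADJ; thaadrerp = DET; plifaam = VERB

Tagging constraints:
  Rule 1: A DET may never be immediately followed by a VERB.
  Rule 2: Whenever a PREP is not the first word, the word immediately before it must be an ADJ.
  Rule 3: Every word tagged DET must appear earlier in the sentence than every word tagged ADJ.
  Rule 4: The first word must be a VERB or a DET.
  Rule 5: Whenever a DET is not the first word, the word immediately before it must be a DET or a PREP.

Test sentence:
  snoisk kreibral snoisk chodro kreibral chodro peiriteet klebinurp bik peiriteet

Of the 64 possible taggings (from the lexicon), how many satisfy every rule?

Candidates per position — 1:snoisk {PREP,DET}; 2:kreibral {ADJ,DET}; 3:snoisk {PREP,DET}; 4:chodro {ADJ,VERB}; 5:kreibral {ADJ,DET}; 6:chodro {ADJ,VERB}; 7:peiriteet {ADJ}; 8:klebinurp {ADJ}; 9:bik {PREP}; 10:peiriteet {ADJ}.
There are 64 candidate sequences in total.
Checking each against the rules leaves 6 sequences.
Count = 6.

6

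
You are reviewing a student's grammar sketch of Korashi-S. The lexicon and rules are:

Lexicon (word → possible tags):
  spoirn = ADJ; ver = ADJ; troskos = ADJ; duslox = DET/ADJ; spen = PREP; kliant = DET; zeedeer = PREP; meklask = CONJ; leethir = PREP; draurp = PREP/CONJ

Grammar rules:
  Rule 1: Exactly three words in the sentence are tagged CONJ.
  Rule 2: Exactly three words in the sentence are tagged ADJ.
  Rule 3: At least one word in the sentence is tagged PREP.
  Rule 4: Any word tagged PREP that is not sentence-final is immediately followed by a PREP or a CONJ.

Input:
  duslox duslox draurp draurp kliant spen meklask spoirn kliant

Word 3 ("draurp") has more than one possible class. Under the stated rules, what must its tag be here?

CONJ

Candidates per position — 1:duslox {DET,ADJ}; 2:duslox {DET,ADJ}; 3:draurp {PREP,CONJ}; 4:draurp {PREP,CONJ}; 5:kliant {DET}; 6:spen {PREP}; 7:meklask {CONJ}; 8:spoirn {ADJ}; 9:kliant {DET}.
At position 1, choosing DET makes rule 2 impossible to satisfy; hence ADJ.
At position 2, choosing DET makes rule 2 impossible to satisfy; hence ADJ.
At position 3, choosing PREP makes rule 1 impossible to satisfy; hence CONJ.
At position 4, choosing PREP makes rule 1 impossible to satisfy; hence CONJ.
The only consistent sequence is: ADJ ADJ CONJ CONJ DET PREP CONJ ADJ DET.
Verifying each rule — rule 1 ok; rule 2 ok; rule 3 ok; rule 4 ok.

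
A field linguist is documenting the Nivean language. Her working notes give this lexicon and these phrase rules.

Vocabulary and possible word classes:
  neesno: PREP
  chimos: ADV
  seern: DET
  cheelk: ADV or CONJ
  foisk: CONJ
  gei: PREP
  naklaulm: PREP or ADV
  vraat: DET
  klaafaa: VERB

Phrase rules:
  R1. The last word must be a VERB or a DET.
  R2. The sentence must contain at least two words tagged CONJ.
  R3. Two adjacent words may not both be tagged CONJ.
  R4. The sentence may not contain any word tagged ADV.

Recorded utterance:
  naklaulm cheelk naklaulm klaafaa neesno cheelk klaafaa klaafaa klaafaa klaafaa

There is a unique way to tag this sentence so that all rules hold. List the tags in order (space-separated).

PREP CONJ PREP VERB PREP CONJ VERB VERB VERB VERB

Candidates per position — 1:naklaulm {PREP,ADV}; 2:cheelk {ADV,CONJ}; 3:naklaulm {PREP,ADV}; 4:klaafaa {VERB}; 5:neesno {PREP}; 6:cheelk {ADV,CONJ}; 7:klaafaa {VERB}; 8:klaafaa {VERB}; 9:klaafaa {VERB}; 10:klaafaa {VERB}.
Position 1: tagging it ADV would leave rule 4 unsatisfiable, so it must be PREP.
Position 2: tagging it ADV would leave rule 2 unsatisfiable, so it must be CONJ.
Position 3: tagging it ADV would leave rule 4 unsatisfiable, so it must be PREP.
Position 6: tagging it ADV would leave rule 2 unsatisfiable, so it must be CONJ.
That leaves exactly one tagging: PREP CONJ PREP VERB PREP CONJ VERB VERB VERB VERB.
Verifying each rule — rule 1 ✓; rule 2 ✓; rule 3 ✓; rule 4 ✓.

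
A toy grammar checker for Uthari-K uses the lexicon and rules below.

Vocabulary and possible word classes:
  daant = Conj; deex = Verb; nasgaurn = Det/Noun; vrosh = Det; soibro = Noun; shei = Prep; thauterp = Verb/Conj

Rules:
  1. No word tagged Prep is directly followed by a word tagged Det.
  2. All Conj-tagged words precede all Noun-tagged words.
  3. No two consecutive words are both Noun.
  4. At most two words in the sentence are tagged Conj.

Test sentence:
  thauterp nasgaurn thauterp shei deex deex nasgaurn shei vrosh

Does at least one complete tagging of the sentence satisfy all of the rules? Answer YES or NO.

NO

Candidates per position — 1:thauterp {Verb,Conj}; 2:nasgaurn {Det,Noun}; 3:thauterp {Verb,Conj}; 4:shei {Prep}; 5:deex {Verb}; 6:deex {Verb}; 7:nasgaurn {Det,Noun}; 8:shei {Prep}; 9:vrosh {Det}.
Rule 1 cannot be satisfied by any choice of tags from the lexicon.
So there is no consistent tagging.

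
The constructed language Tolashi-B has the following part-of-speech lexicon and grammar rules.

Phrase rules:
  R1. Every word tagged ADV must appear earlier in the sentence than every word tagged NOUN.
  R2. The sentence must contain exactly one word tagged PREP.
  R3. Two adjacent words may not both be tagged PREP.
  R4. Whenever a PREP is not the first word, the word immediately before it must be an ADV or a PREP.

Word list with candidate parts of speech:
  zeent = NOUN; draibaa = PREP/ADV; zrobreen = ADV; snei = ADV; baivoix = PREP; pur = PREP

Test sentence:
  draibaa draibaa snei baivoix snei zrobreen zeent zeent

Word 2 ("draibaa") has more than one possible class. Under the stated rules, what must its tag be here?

ADV

Candidates per position — 1:draibaa {PREP,ADV}; 2:draibaa {PREP,ADV}; 3:snei {ADV}; 4:baivoix {PREP}; 5:snei {ADV}; 6:zrobreen {ADV}; 7:zeent {NOUN}; 8:zeent {NOUN}.
Position 1: tagging it PREP would leave rule 2 unsatisfiable, so it must be ADV.
Position 2: tagging it PREP would leave rule 2 unsatisfiable, so it must be ADV.
So the tagging must be: ADV ADV ADV PREP ADV ADV NOUN NOUN.
Verifying each rule — rule 1 ok; rule 2 ok; rule 3 ok; rule 4 ok.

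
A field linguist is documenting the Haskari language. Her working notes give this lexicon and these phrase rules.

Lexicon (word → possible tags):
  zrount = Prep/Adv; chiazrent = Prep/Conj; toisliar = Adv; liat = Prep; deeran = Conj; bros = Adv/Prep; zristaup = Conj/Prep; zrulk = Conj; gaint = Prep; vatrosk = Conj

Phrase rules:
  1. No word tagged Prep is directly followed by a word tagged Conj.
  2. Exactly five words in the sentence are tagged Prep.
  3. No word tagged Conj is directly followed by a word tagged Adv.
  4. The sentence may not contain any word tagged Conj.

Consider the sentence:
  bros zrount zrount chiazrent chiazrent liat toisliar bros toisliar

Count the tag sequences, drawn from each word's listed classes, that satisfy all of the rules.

Candidates per position — 1:bros {Adv,Prep}; 2:zrount {Prep,Adv}; 3:zrount {Prep,Adv}; 4:chiazrent {Prep,Conj}; 5:chiazrent {Prep,Conj}; 6:liat {Prep}; 7:toisliar {Adv}; 8:bros {Adv,Prep}; 9:toisliar {Adv}.
There are 64 candidate sequences in total.
Checking each against the rules leaves 6 sequences.
Count = 6.

6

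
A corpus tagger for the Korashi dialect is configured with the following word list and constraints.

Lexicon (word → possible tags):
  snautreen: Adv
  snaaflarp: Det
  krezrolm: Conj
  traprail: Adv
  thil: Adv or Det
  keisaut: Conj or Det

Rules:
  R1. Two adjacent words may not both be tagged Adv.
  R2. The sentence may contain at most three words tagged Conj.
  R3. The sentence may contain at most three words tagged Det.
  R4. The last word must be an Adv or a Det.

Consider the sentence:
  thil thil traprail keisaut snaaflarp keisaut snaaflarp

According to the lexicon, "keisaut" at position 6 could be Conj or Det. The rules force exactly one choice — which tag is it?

Candidates per position — 1:thil {Adv,Det}; 2:thil {Adv,Det}; 3:traprail {Adv}; 4:keisaut {Conj,Det}; 5:snaaflarp {Det}; 6:keisaut {Conj,Det}; 7:snaaflarp {Det}.
Position 2: tagging it Adv would leave rule 1 unsatisfiable, so it must be Det.
Position 4: tagging it Det would leave rule 3 unsatisfiable, so it must be Conj.
Position 6: tagging it Det would leave rule 3 unsatisfiable, so it must be Conj.
Position 1: tagging it Det would leave rule 3 unsatisfiable, so it must be Adv.
The only consistent sequence is: Adv Det Adv Conj Det Conj Det.
Rule-by-rule: rule 1 ✓; rule 2 ✓; rule 3 ✓; rule 4 ✓.

Conj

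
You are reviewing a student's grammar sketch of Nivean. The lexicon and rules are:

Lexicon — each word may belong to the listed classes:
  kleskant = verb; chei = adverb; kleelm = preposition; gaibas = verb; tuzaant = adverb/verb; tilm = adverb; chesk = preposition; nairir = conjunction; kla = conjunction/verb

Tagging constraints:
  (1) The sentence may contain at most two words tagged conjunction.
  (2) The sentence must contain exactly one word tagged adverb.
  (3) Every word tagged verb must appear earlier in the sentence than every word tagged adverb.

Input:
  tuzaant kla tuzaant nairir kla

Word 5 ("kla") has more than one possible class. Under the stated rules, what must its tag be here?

Candidates per position — 1:tuzaant {adverb,verb}; 2:kla {conjunction,verb}; 3:tuzaant {adverb,verb}; 4:nairir {conjunction}; 5:kla {conjunction,verb}.
Position 5: the remaining choice is settled jointly with positions 1, 2, 3 — only conjunction at position 5 is part of a tagging that satisfies every rule.
That leaves exactly one tagging: verb verb adverb conjunction conjunction.
Check: rule 1 ok; rule 2 ok; rule 3 ok.

conjunction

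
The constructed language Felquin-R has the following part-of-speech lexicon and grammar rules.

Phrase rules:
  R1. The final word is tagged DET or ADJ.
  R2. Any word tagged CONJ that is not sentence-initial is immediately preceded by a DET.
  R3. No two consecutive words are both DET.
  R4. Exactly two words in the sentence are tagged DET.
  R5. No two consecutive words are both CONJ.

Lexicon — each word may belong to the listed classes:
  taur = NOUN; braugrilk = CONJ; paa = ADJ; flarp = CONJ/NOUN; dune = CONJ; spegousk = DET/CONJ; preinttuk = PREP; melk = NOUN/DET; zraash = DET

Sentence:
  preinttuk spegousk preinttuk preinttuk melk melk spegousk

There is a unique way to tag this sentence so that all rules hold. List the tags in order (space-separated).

PREP DET PREP PREP NOUN NOUN DET

Candidates per position — 1:preinttuk {PREP}; 2:spegousk {DET,CONJ}; 3:preinttuk {PREP}; 4:preinttuk {PREP}; 5:melk {NOUN,DET}; 6:melk {NOUN,DET}; 7:spegousk {DET,CONJ}.
Word 2 cannot be CONJ — rule 2 would then fail for every completion. It is DET.
Word 7 cannot be CONJ — rule 1 would then fail for every completion. It is DET.
Word 5 cannot be DET — rule 4 would then fail for every completion. It is NOUN.
Word 6 cannot be DET — rule 3 would then fail for every completion. It is NOUN.
That leaves exactly one tagging: PREP DET PREP PREP NOUN NOUN DET.
Verifying each rule — rule 1 holds; rule 2 holds; rule 3 holds; rule 4 holds; rule 5 holds.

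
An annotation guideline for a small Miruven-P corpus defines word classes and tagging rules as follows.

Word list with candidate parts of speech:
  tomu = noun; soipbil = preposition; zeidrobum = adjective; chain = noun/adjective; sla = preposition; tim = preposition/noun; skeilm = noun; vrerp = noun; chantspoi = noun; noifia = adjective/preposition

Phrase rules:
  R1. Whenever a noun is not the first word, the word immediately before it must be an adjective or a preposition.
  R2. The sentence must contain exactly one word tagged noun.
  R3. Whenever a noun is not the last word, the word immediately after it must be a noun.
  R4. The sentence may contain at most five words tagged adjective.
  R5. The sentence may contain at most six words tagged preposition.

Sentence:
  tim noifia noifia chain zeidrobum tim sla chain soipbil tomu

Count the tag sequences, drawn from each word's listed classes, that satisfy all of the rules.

4

Candidates per position — 1:tim {preposition,noun}; 2:noifia {adjective,preposition}; 3:noifia {adjective,preposition}; 4:chain {noun,adjective}; 5:zeidrobum {adjective}; 6:tim {preposition,noun}; 7:sla {preposition}; 8:chain {noun,adjective}; 9:soipbil {preposition}; 10:tomu {noun}.
There are 64 candidate sequences in total.
The sequences that satisfy every rule: preposition adjective adjective adjective adjective preposition preposition adjective preposition noun; preposition adjective preposition adjective adjective preposition preposition adjective preposition noun; preposition preposition adjective adjective adjective preposition preposition adjective preposition noun; preposition preposition preposition adjective adjective preposition preposition adjective preposition noun.
Count = 4.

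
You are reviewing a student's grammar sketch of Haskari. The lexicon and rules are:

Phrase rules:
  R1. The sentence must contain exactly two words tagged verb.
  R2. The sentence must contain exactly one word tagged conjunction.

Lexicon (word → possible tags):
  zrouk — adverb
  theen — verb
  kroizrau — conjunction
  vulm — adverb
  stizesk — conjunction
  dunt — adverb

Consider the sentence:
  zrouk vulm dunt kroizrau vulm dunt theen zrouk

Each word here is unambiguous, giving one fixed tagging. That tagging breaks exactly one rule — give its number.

1

Fixed tagging: adverb adverb adverb conjunction adverb adverb verb adverb.
Checking each rule: R1 fail, R2 pass.
Only rule 1 fails.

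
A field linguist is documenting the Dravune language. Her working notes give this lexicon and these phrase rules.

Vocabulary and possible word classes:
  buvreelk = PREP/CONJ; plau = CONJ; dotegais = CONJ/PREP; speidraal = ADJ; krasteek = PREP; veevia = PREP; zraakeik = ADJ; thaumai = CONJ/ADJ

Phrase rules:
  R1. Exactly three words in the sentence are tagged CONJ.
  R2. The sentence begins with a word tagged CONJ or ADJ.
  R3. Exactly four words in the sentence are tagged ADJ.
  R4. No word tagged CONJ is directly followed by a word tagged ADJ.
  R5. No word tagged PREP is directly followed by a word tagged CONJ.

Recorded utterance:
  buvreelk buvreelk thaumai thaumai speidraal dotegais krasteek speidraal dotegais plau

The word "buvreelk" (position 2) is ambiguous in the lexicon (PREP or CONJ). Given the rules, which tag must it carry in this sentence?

Candidates per position — 1:buvreelk {PREP,CONJ}; 2:buvreelk {PREP,CONJ}; 3:thaumai {CONJ,ADJ}; 4:thaumai {CONJ,ADJ}; 5:speidraal {ADJ}; 6:dotegais {CONJ,PREP}; 7:krasteek {PREP}; 8:speidraal {ADJ}; 9:dotegais {CONJ,PREP}; 10:plau {CONJ}.
Position 1: PREP is ruled out by rule 2; that leaves CONJ.
Position 2: CONJ is ruled out by rule 4; that leaves PREP.
Position 3: CONJ is ruled out by rule 3; that leaves ADJ.
Position 4: CONJ is ruled out by rule 3; that leaves ADJ.
Position 9: PREP is ruled out by rule 5; that leaves CONJ.
Position 6: CONJ is ruled out by rule 1; that leaves PREP.
The unique satisfying tagging is: CONJ PREP ADJ ADJ ADJ PREP PREP ADJ CONJ CONJ.
Verifying each rule — rule 1 holds; rule 2 holds; rule 3 holds; rule 4 holds; rule 5 holds.

PREP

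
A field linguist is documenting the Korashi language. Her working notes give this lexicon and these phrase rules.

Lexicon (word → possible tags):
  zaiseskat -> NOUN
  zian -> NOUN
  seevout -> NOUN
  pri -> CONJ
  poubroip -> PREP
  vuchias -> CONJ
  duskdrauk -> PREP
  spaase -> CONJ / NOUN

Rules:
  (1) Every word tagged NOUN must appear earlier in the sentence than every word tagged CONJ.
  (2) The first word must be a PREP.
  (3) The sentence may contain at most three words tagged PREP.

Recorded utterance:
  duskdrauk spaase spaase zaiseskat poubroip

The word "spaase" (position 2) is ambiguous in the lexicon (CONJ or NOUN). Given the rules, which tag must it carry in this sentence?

NOUN

Candidates per position — 1:duskdrauk {PREP}; 2:spaase {CONJ,NOUN}; 3:spaase {CONJ,NOUN}; 4:zaiseskat {NOUN}; 5:poubroip {PREP}.
If word 2 were CONJ, no tagging could satisfy rule 1; so word 2 is NOUN.
If word 3 were CONJ, no tagging could satisfy rule 1; so word 3 is NOUN.
That leaves exactly one tagging: PREP NOUN NOUN NOUN PREP.
Verifying each rule — rule 1 holds; rule 2 holds; rule 3 holds.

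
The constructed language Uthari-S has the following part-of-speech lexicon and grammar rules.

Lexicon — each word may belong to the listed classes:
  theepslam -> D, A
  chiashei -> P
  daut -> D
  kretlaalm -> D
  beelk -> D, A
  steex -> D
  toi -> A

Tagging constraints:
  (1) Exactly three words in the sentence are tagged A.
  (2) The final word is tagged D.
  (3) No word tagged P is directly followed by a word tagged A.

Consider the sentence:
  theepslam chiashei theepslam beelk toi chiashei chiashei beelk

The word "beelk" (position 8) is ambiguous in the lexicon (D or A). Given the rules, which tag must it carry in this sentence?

Candidates per position — 1:theepslam {D,A}; 2:chiashei {P}; 3:theepslam {D,A}; 4:beelk {D,A}; 5:toi {A}; 6:chiashei {P}; 7:chiashei {P}; 8:beelk {D,A}.
Word 3 cannot be A — rule 3 would then fail for every completion. It is D.
Word 8 cannot be A — rule 2 would then fail for every completion. It is D.
Word 1 cannot be D — rule 1 would then fail for every completion. It is A.
Word 4 cannot be D — rule 1 would then fail for every completion. It is A.
So the tagging must be: A P D A A P P D.
Checking: rule 1 ok; rule 2 ok; rule 3 ok.

D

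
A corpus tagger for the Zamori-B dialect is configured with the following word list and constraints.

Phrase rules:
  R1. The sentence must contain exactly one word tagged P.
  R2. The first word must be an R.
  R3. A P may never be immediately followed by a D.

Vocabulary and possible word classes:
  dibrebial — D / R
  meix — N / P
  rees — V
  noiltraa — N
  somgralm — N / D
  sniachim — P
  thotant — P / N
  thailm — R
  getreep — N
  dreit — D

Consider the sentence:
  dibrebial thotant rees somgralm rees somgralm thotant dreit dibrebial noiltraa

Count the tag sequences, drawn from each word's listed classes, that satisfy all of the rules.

8

Candidates per position — 1:dibrebial {D,R}; 2:thotant {P,N}; 3:rees {V}; 4:somgralm {N,D}; 5:rees {V}; 6:somgralm {N,D}; 7:thotant {P,N}; 8:dreit {D}; 9:dibrebial {D,R}; 10:noiltraa {N}.
There are 64 candidate sequences in total.
Checking each against the rules leaves 8 sequences.
Count = 8.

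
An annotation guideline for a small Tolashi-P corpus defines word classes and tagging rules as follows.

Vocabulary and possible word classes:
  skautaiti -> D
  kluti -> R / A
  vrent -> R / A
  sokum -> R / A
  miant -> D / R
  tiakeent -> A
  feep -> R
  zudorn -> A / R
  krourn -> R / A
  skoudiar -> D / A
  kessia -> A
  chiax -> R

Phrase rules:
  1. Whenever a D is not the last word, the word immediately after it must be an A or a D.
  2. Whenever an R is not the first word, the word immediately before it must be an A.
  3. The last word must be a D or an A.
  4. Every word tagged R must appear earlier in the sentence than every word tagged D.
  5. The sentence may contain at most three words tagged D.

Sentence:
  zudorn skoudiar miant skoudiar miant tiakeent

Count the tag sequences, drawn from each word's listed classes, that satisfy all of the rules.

12

Candidates per position — 1:zudorn {A,R}; 2:skoudiar {D,A}; 3:miant {D,R}; 4:skoudiar {D,A}; 5:miant {D,R}; 6:tiakeent {A}.
There are 32 candidate sequences in total.
Checking each against the rules leaves 12 sequences.
Count = 12.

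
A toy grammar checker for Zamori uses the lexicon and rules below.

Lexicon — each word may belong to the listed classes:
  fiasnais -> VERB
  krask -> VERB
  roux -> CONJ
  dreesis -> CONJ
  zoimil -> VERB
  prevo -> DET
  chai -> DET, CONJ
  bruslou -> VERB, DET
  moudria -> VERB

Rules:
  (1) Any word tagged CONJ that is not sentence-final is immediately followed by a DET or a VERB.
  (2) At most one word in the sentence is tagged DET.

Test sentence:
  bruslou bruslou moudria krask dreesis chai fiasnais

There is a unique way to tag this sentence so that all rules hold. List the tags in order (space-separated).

Candidates per position — 1:bruslou {VERB,DET}; 2:bruslou {VERB,DET}; 3:moudria {VERB}; 4:krask {VERB}; 5:dreesis {CONJ}; 6:chai {DET,CONJ}; 7:fiasnais {VERB}.
Word 6 cannot be CONJ — rule 1 would then fail for every completion. It is DET.
Word 1 cannot be DET — rule 2 would then fail for every completion. It is VERB.
Word 2 cannot be DET — rule 2 would then fail for every completion. It is VERB.
That leaves exactly one tagging: VERB VERB VERB VERB CONJ DET VERB.
Verifying each rule — rule 1 ✓; rule 2 ✓.

VERB VERB VERB VERB CONJ DET VERB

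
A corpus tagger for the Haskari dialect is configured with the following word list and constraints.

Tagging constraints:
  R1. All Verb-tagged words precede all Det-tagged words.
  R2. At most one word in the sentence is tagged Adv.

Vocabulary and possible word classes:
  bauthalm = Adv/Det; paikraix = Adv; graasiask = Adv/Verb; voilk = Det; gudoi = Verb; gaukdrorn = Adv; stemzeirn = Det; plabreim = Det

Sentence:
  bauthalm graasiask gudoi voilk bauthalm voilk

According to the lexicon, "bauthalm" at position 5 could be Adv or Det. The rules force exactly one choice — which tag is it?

Det

Candidates per position — 1:bauthalm {Adv,Det}; 2:graasiask {Adv,Verb}; 3:gudoi {Verb}; 4:voilk {Det}; 5:bauthalm {Adv,Det}; 6:voilk {Det}.
Position 1: Det is ruled out by rule 1; that leaves Adv.
Position 2: Adv is ruled out by rule 2; that leaves Verb.
Position 5: Adv is ruled out by rule 2; that leaves Det.
That leaves exactly one tagging: Adv Verb Verb Det Det Det.
Rule-by-rule: rule 1 holds; rule 2 holds.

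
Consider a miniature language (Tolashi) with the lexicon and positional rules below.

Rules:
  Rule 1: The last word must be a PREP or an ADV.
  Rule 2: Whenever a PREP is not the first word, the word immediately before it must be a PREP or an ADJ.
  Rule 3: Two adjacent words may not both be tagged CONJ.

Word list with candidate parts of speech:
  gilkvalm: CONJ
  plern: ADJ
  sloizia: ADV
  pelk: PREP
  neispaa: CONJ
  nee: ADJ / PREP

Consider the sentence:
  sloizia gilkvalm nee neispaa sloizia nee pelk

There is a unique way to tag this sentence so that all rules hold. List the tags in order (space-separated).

ADV CONJ ADJ CONJ ADV ADJ PREP

Candidates per position — 1:sloizia {ADV}; 2:gilkvalm {CONJ}; 3:nee {ADJ,PREP}; 4:neispaa {CONJ}; 5:sloizia {ADV}; 6:nee {ADJ,PREP}; 7:pelk {PREP}.
Word 3 cannot be PREP — rule 2 would then fail for every completion. It is ADJ.
Word 6 cannot be PREP — rule 2 would then fail for every completion. It is ADJ.
The unique satisfying tagging is: ADV CONJ ADJ CONJ ADV ADJ PREP.
Verifying each rule — rule 1 holds; rule 2 holds; rule 3 holds.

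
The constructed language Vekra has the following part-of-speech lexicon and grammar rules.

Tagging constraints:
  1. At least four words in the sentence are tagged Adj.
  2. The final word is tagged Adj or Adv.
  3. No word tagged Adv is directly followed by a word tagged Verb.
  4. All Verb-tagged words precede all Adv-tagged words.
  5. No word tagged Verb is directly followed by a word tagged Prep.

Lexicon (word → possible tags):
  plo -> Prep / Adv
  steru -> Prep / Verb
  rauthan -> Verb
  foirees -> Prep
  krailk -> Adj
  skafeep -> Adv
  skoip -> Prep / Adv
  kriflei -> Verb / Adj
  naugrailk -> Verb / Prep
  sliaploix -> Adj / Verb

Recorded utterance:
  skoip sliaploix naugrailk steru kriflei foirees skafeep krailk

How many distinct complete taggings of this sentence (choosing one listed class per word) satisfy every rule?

0

Candidates per position — 1:skoip {Prep,Adv}; 2:sliaploix {Adj,Verb}; 3:naugrailk {Verb,Prep}; 4:steru {Prep,Verb}; 5:kriflei {Verb,Adj}; 6:foirees {Prep}; 7:skafeep {Adv}; 8:krailk {Adj}.
There are 32 candidate sequences in total.
Rule 1 cannot be satisfied by any choice of tags from the lexicon.
So there is no consistent tagging.
Count = 0.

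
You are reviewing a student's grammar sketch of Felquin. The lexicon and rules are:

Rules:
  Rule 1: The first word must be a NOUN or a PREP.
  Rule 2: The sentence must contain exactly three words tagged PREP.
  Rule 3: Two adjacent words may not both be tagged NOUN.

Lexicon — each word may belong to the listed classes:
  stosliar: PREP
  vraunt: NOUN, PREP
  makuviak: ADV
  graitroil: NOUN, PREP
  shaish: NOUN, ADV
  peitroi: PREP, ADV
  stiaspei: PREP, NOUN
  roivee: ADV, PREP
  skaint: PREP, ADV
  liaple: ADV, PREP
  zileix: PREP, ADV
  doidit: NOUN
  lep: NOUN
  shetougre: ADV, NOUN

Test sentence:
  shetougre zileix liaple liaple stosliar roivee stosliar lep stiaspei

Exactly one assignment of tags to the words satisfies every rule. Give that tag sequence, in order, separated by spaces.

NOUN ADV ADV ADV PREP ADV PREP NOUN PREP

Candidates per position — 1:shetougre {ADV,NOUN}; 2:zileix {PREP,ADV}; 3:liaple {ADV,PREP}; 4:liaple {ADV,PREP}; 5:stosliar {PREP}; 6:roivee {ADV,PREP}; 7:stosliar {PREP}; 8:lep {NOUN}; 9:stiaspei {PREP,NOUN}.
If word 1 were ADV, no tagging could satisfy rule 1; so word 1 is NOUN.
If word 9 were NOUN, no tagging could satisfy rule 3; so word 9 is PREP.
If word 2 were PREP, no tagging could satisfy rule 2; so word 2 is ADV.
If word 3 were PREP, no tagging could satisfy rule 2; so word 3 is ADV.
If word 4 were PREP, no tagging could satisfy rule 2; so word 4 is ADV.
If word 6 were PREP, no tagging could satisfy rule 2; so word 6 is ADV.
The unique satisfying tagging is: NOUN ADV ADV ADV PREP ADV PREP NOUN PREP.
Verifying each rule — rule 1 satisfied; rule 2 satisfied; rule 3 satisfied.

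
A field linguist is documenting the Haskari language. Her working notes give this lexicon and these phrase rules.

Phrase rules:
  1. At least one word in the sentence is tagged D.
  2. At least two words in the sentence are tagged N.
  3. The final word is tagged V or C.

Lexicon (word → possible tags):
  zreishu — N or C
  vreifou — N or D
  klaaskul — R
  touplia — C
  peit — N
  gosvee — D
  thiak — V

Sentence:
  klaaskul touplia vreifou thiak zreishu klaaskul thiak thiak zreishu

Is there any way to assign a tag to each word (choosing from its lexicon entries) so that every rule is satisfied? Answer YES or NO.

Candidates per position — 1:klaaskul {R}; 2:touplia {C}; 3:vreifou {N,D}; 4:thiak {V}; 5:zreishu {N,C}; 6:klaaskul {R}; 7:thiak {V}; 8:thiak {V}; 9:zreishu {N,C}.
Every candidate sequence violates at least one rule; no consistent tagging exists.

NO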